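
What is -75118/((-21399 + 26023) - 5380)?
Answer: 37559/378 ≈ 99.362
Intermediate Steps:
-75118/((-21399 + 26023) - 5380) = -75118/(4624 - 5380) = -75118/(-756) = -75118*(-1/756) = 37559/378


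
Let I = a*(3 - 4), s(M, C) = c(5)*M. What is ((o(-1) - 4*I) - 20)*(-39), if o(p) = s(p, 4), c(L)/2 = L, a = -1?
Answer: 1326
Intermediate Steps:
c(L) = 2*L
s(M, C) = 10*M (s(M, C) = (2*5)*M = 10*M)
I = 1 (I = -(3 - 4) = -1*(-1) = 1)
o(p) = 10*p
((o(-1) - 4*I) - 20)*(-39) = ((10*(-1) - 4*1) - 20)*(-39) = ((-10 - 4) - 20)*(-39) = (-14 - 20)*(-39) = -34*(-39) = 1326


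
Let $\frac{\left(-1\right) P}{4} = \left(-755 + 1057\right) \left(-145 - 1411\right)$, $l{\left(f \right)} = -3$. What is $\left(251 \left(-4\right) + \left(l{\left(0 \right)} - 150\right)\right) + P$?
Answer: $1878491$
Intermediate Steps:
$P = 1879648$ ($P = - 4 \left(-755 + 1057\right) \left(-145 - 1411\right) = - 4 \cdot 302 \left(-1556\right) = \left(-4\right) \left(-469912\right) = 1879648$)
$\left(251 \left(-4\right) + \left(l{\left(0 \right)} - 150\right)\right) + P = \left(251 \left(-4\right) - 153\right) + 1879648 = \left(-1004 - 153\right) + 1879648 = -1157 + 1879648 = 1878491$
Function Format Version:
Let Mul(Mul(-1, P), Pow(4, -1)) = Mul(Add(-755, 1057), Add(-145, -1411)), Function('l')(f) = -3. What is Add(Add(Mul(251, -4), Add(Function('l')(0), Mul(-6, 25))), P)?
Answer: 1878491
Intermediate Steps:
P = 1879648 (P = Mul(-4, Mul(Add(-755, 1057), Add(-145, -1411))) = Mul(-4, Mul(302, -1556)) = Mul(-4, -469912) = 1879648)
Add(Add(Mul(251, -4), Add(Function('l')(0), Mul(-6, 25))), P) = Add(Add(Mul(251, -4), Add(-3, Mul(-6, 25))), 1879648) = Add(Add(-1004, Add(-3, -150)), 1879648) = Add(Add(-1004, -153), 1879648) = Add(-1157, 1879648) = 1878491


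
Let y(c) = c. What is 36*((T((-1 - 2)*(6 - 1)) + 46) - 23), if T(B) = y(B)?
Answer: 288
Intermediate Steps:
T(B) = B
36*((T((-1 - 2)*(6 - 1)) + 46) - 23) = 36*(((-1 - 2)*(6 - 1) + 46) - 23) = 36*((-3*5 + 46) - 23) = 36*((-15 + 46) - 23) = 36*(31 - 23) = 36*8 = 288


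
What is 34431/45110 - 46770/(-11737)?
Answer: 2513911347/529456070 ≈ 4.7481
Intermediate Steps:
34431/45110 - 46770/(-11737) = 34431*(1/45110) - 46770*(-1/11737) = 34431/45110 + 46770/11737 = 2513911347/529456070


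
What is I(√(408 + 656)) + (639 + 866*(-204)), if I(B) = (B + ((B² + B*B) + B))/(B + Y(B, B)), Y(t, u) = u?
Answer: -176024 + 2*√266 ≈ -1.7599e+5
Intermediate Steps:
I(B) = (2*B + 2*B²)/(2*B) (I(B) = (B + ((B² + B*B) + B))/(B + B) = (B + ((B² + B²) + B))/((2*B)) = (B + (2*B² + B))*(1/(2*B)) = (B + (B + 2*B²))*(1/(2*B)) = (2*B + 2*B²)*(1/(2*B)) = (2*B + 2*B²)/(2*B))
I(√(408 + 656)) + (639 + 866*(-204)) = (1 + √(408 + 656)) + (639 + 866*(-204)) = (1 + √1064) + (639 - 176664) = (1 + 2*√266) - 176025 = -176024 + 2*√266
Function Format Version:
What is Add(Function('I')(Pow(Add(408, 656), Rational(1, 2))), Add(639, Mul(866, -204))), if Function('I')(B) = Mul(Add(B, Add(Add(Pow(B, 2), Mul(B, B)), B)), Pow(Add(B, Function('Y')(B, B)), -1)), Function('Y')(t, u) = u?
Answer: Add(-176024, Mul(2, Pow(266, Rational(1, 2)))) ≈ -1.7599e+5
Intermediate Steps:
Function('I')(B) = Mul(Rational(1, 2), Pow(B, -1), Add(Mul(2, B), Mul(2, Pow(B, 2)))) (Function('I')(B) = Mul(Add(B, Add(Add(Pow(B, 2), Mul(B, B)), B)), Pow(Add(B, B), -1)) = Mul(Add(B, Add(Add(Pow(B, 2), Pow(B, 2)), B)), Pow(Mul(2, B), -1)) = Mul(Add(B, Add(Mul(2, Pow(B, 2)), B)), Mul(Rational(1, 2), Pow(B, -1))) = Mul(Add(B, Add(B, Mul(2, Pow(B, 2)))), Mul(Rational(1, 2), Pow(B, -1))) = Mul(Add(Mul(2, B), Mul(2, Pow(B, 2))), Mul(Rational(1, 2), Pow(B, -1))) = Mul(Rational(1, 2), Pow(B, -1), Add(Mul(2, B), Mul(2, Pow(B, 2)))))
Add(Function('I')(Pow(Add(408, 656), Rational(1, 2))), Add(639, Mul(866, -204))) = Add(Add(1, Pow(Add(408, 656), Rational(1, 2))), Add(639, Mul(866, -204))) = Add(Add(1, Pow(1064, Rational(1, 2))), Add(639, -176664)) = Add(Add(1, Mul(2, Pow(266, Rational(1, 2)))), -176025) = Add(-176024, Mul(2, Pow(266, Rational(1, 2))))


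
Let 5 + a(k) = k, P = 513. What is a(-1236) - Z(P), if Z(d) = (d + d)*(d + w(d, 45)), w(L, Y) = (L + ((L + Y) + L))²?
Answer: -2574819035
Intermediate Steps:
a(k) = -5 + k
w(L, Y) = (Y + 3*L)² (w(L, Y) = (L + (Y + 2*L))² = (Y + 3*L)²)
Z(d) = 2*d*(d + (45 + 3*d)²) (Z(d) = (d + d)*(d + (45 + 3*d)²) = (2*d)*(d + (45 + 3*d)²) = 2*d*(d + (45 + 3*d)²))
a(-1236) - Z(P) = (-5 - 1236) - 2*513*(513 + 9*(15 + 513)²) = -1241 - 2*513*(513 + 9*528²) = -1241 - 2*513*(513 + 9*278784) = -1241 - 2*513*(513 + 2509056) = -1241 - 2*513*2509569 = -1241 - 1*2574817794 = -1241 - 2574817794 = -2574819035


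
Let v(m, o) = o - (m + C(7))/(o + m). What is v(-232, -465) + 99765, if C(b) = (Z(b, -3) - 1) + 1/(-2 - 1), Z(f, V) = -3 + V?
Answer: 207635582/2091 ≈ 99300.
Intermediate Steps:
C(b) = -22/3 (C(b) = ((-3 - 3) - 1) + 1/(-2 - 1) = (-6 - 1) + 1/(-3) = -7 - ⅓ = -22/3)
v(m, o) = o - (-22/3 + m)/(m + o) (v(m, o) = o - (m - 22/3)/(o + m) = o - (-22/3 + m)/(m + o))
v(-232, -465) + 99765 = (22/3 + (-465)² - 1*(-232) - 232*(-465))/(-232 - 465) + 99765 = (22/3 + 216225 + 232 + 107880)/(-697) + 99765 = -1/697*973033/3 + 99765 = -973033/2091 + 99765 = 207635582/2091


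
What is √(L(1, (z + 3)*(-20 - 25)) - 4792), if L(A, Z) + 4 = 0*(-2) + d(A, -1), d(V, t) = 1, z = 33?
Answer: I*√4795 ≈ 69.246*I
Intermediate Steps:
L(A, Z) = -3 (L(A, Z) = -4 + (0*(-2) + 1) = -4 + (0 + 1) = -4 + 1 = -3)
√(L(1, (z + 3)*(-20 - 25)) - 4792) = √(-3 - 4792) = √(-4795) = I*√4795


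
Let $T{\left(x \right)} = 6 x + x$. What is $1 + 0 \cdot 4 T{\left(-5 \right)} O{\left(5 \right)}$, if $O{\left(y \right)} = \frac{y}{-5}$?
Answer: $1$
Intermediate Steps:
$T{\left(x \right)} = 7 x$
$O{\left(y \right)} = - \frac{y}{5}$ ($O{\left(y \right)} = y \left(- \frac{1}{5}\right) = - \frac{y}{5}$)
$1 + 0 \cdot 4 T{\left(-5 \right)} O{\left(5 \right)} = 1 + 0 \cdot 4 \cdot 7 \left(-5\right) \left(\left(- \frac{1}{5}\right) 5\right) = 1 + 0 \left(\left(-35\right) \left(-1\right)\right) = 1 + 0 \cdot 35 = 1 + 0 = 1$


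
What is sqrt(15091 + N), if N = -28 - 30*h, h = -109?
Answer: 3*sqrt(2037) ≈ 135.40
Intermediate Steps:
N = 3242 (N = -28 - 30*(-109) = -28 + 3270 = 3242)
sqrt(15091 + N) = sqrt(15091 + 3242) = sqrt(18333) = 3*sqrt(2037)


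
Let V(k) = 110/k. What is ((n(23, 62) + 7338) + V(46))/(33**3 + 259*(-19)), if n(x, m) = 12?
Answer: 169105/713368 ≈ 0.23705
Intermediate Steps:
((n(23, 62) + 7338) + V(46))/(33**3 + 259*(-19)) = ((12 + 7338) + 110/46)/(33**3 + 259*(-19)) = (7350 + 110*(1/46))/(35937 - 4921) = (7350 + 55/23)/31016 = (169105/23)*(1/31016) = 169105/713368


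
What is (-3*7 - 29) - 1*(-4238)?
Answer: 4188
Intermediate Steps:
(-3*7 - 29) - 1*(-4238) = (-21 - 29) + 4238 = -50 + 4238 = 4188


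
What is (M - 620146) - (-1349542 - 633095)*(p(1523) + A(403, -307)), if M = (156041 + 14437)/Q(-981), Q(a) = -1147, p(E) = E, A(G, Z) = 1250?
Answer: 6305325226007/1147 ≈ 5.4972e+9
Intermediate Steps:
M = -170478/1147 (M = (156041 + 14437)/(-1147) = 170478*(-1/1147) = -170478/1147 ≈ -148.63)
(M - 620146) - (-1349542 - 633095)*(p(1523) + A(403, -307)) = (-170478/1147 - 620146) - (-1349542 - 633095)*(1523 + 1250) = -711477940/1147 - (-1982637)*2773 = -711477940/1147 - 1*(-5497852401) = -711477940/1147 + 5497852401 = 6305325226007/1147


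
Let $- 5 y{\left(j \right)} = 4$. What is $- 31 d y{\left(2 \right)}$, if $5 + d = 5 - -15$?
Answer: $372$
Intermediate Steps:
$d = 15$ ($d = -5 + \left(5 - -15\right) = -5 + \left(5 + 15\right) = -5 + 20 = 15$)
$y{\left(j \right)} = - \frac{4}{5}$ ($y{\left(j \right)} = \left(- \frac{1}{5}\right) 4 = - \frac{4}{5}$)
$- 31 d y{\left(2 \right)} = \left(-31\right) 15 \left(- \frac{4}{5}\right) = \left(-465\right) \left(- \frac{4}{5}\right) = 372$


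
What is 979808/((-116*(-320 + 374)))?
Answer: -122476/783 ≈ -156.42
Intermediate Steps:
979808/((-116*(-320 + 374))) = 979808/((-116*54)) = 979808/(-6264) = 979808*(-1/6264) = -122476/783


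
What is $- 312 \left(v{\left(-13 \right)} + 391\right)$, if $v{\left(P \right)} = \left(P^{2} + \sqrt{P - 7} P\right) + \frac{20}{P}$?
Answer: $-174240 + 8112 i \sqrt{5} \approx -1.7424 \cdot 10^{5} + 18139.0 i$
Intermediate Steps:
$v{\left(P \right)} = P^{2} + \frac{20}{P} + P \sqrt{-7 + P}$ ($v{\left(P \right)} = \left(P^{2} + \sqrt{-7 + P} P\right) + \frac{20}{P} = \left(P^{2} + P \sqrt{-7 + P}\right) + \frac{20}{P} = P^{2} + \frac{20}{P} + P \sqrt{-7 + P}$)
$- 312 \left(v{\left(-13 \right)} + 391\right) = - 312 \left(\frac{20 + \left(-13\right)^{2} \left(-13 + \sqrt{-7 - 13}\right)}{-13} + 391\right) = - 312 \left(- \frac{20 + 169 \left(-13 + \sqrt{-20}\right)}{13} + 391\right) = - 312 \left(- \frac{20 + 169 \left(-13 + 2 i \sqrt{5}\right)}{13} + 391\right) = - 312 \left(- \frac{20 - \left(2197 - 338 i \sqrt{5}\right)}{13} + 391\right) = - 312 \left(- \frac{-2177 + 338 i \sqrt{5}}{13} + 391\right) = - 312 \left(\left(\frac{2177}{13} - 26 i \sqrt{5}\right) + 391\right) = - 312 \left(\frac{7260}{13} - 26 i \sqrt{5}\right) = -174240 + 8112 i \sqrt{5}$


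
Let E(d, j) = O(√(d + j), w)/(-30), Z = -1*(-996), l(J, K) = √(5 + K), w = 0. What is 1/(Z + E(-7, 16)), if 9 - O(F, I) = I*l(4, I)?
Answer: 10/9957 ≈ 0.0010043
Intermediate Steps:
O(F, I) = 9 - I*√(5 + I)
Z = 996
E(d, j) = -3/10 (E(d, j) = (9 - 1*0*√(5 + 0))/(-30) = (9 - 1*0*√5)*(-1/30) = (9 + 0)*(-1/30) = 9*(-1/30) = -3/10)
1/(Z + E(-7, 16)) = 1/(996 - 3/10) = 1/(9957/10) = 10/9957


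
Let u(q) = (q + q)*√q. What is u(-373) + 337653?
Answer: 337653 - 746*I*√373 ≈ 3.3765e+5 - 14408.0*I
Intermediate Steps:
u(q) = 2*q^(3/2) (u(q) = (2*q)*√q = 2*q^(3/2))
u(-373) + 337653 = 2*(-373)^(3/2) + 337653 = 2*(-373*I*√373) + 337653 = -746*I*√373 + 337653 = 337653 - 746*I*√373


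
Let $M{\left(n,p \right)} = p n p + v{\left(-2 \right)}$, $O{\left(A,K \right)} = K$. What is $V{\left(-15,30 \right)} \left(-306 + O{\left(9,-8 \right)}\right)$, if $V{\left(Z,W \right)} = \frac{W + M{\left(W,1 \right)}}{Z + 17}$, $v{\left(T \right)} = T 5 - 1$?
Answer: $-7693$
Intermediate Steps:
$v{\left(T \right)} = -1 + 5 T$ ($v{\left(T \right)} = 5 T - 1 = -1 + 5 T$)
$M{\left(n,p \right)} = -11 + n p^{2}$ ($M{\left(n,p \right)} = p n p + \left(-1 + 5 \left(-2\right)\right) = n p p - 11 = n p^{2} - 11 = -11 + n p^{2}$)
$V{\left(Z,W \right)} = \frac{-11 + 2 W}{17 + Z}$ ($V{\left(Z,W \right)} = \frac{W + \left(-11 + W 1^{2}\right)}{Z + 17} = \frac{W + \left(-11 + W 1\right)}{17 + Z} = \frac{W + \left(-11 + W\right)}{17 + Z} = \frac{-11 + 2 W}{17 + Z}$)
$V{\left(-15,30 \right)} \left(-306 + O{\left(9,-8 \right)}\right) = \frac{-11 + 2 \cdot 30}{17 - 15} \left(-306 - 8\right) = \frac{-11 + 60}{2} \left(-314\right) = \frac{1}{2} \cdot 49 \left(-314\right) = \frac{49}{2} \left(-314\right) = -7693$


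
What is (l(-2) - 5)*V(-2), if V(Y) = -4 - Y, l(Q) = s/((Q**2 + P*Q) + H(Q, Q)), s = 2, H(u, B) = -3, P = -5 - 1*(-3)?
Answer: 46/5 ≈ 9.2000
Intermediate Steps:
P = -2 (P = -5 + 3 = -2)
l(Q) = 2/(-3 + Q**2 - 2*Q) (l(Q) = 2/((Q**2 - 2*Q) - 3) = 2/(-3 + Q**2 - 2*Q))
(l(-2) - 5)*V(-2) = (2/(-3 + (-2)**2 - 2*(-2)) - 5)*(-4 - 1*(-2)) = (2/(-3 + 4 + 4) - 5)*(-4 + 2) = (2/5 - 5)*(-2) = -23/5*(-2) = 46/5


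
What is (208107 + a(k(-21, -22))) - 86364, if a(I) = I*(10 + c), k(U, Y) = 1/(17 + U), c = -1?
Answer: 486963/4 ≈ 1.2174e+5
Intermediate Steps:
a(I) = 9*I (a(I) = I*(10 - 1) = I*9 = 9*I)
(208107 + a(k(-21, -22))) - 86364 = (208107 + 9/(17 - 21)) - 86364 = (208107 + 9/(-4)) - 86364 = (208107 + 9*(-¼)) - 86364 = (208107 - 9/4) - 86364 = 832419/4 - 86364 = 486963/4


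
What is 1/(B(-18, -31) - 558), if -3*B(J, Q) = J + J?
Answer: -1/546 ≈ -0.0018315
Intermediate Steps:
B(J, Q) = -2*J/3 (B(J, Q) = -(J + J)/3 = -2*J/3)
1/(B(-18, -31) - 558) = 1/(-⅔*(-18) - 558) = 1/(12 - 558) = 1/(-546) = -1/546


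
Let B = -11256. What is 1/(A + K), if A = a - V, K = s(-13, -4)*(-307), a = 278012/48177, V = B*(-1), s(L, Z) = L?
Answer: -48177/349727893 ≈ -0.00013776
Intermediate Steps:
V = 11256 (V = -11256*(-1) = 11256)
a = 278012/48177 (a = 278012*(1/48177) = 278012/48177 ≈ 5.7706)
K = 3991 (K = -13*(-307) = 3991)
A = -542002300/48177 (A = 278012/48177 - 1*11256 = 278012/48177 - 11256 = -542002300/48177 ≈ -11250.)
1/(A + K) = 1/(-542002300/48177 + 3991) = 1/(-349727893/48177) = -48177/349727893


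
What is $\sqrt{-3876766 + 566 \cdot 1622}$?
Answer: $3 i \sqrt{328746} \approx 1720.1 i$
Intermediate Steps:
$\sqrt{-3876766 + 566 \cdot 1622} = \sqrt{-3876766 + 918052} = \sqrt{-2958714} = 3 i \sqrt{328746}$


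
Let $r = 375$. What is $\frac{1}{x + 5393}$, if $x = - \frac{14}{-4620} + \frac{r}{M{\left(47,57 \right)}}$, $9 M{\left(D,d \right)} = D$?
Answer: $\frac{15510}{84759227} \approx 0.00018299$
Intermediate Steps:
$M{\left(D,d \right)} = \frac{D}{9}$
$x = \frac{1113797}{15510}$ ($x = - \frac{14}{-4620} + \frac{375}{\frac{1}{9} \cdot 47} = \left(-14\right) \left(- \frac{1}{4620}\right) + \frac{375}{\frac{47}{9}} = \frac{1}{330} + 375 \cdot \frac{9}{47} = \frac{1}{330} + \frac{3375}{47} = \frac{1113797}{15510} \approx 71.812$)
$\frac{1}{x + 5393} = \frac{1}{\frac{1113797}{15510} + 5393} = \frac{1}{\frac{84759227}{15510}} = \frac{15510}{84759227}$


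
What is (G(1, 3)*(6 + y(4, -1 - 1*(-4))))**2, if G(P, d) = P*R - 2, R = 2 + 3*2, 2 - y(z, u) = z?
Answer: 576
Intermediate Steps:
y(z, u) = 2 - z
R = 8 (R = 2 + 6 = 8)
G(P, d) = -2 + 8*P (G(P, d) = P*8 - 2 = 8*P - 2 = -2 + 8*P)
(G(1, 3)*(6 + y(4, -1 - 1*(-4))))**2 = ((-2 + 8*1)*(6 + (2 - 1*4)))**2 = ((-2 + 8)*(6 + (2 - 4)))**2 = (6*(6 - 2))**2 = (6*4)**2 = 24**2 = 576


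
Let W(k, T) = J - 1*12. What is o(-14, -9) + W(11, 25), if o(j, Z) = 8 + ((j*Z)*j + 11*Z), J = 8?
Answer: -1859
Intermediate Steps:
W(k, T) = -4 (W(k, T) = 8 - 1*12 = 8 - 12 = -4)
o(j, Z) = 8 + 11*Z + Z*j² (o(j, Z) = 8 + ((Z*j)*j + 11*Z) = 8 + (Z*j² + 11*Z) = 8 + (11*Z + Z*j²) = 8 + 11*Z + Z*j²)
o(-14, -9) + W(11, 25) = (8 + 11*(-9) - 9*(-14)²) - 4 = (8 - 99 - 9*196) - 4 = (8 - 99 - 1764) - 4 = -1855 - 4 = -1859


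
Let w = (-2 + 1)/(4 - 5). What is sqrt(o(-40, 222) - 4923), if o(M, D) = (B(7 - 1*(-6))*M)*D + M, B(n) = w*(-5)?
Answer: sqrt(39437) ≈ 198.59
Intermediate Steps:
w = 1 (w = -1/(-1) = -1*(-1) = 1)
B(n) = -5 (B(n) = 1*(-5) = -5)
o(M, D) = M - 5*D*M (o(M, D) = (-5*M)*D + M = -5*D*M + M = M - 5*D*M)
sqrt(o(-40, 222) - 4923) = sqrt(-40*(1 - 5*222) - 4923) = sqrt(-40*(1 - 1110) - 4923) = sqrt(-40*(-1109) - 4923) = sqrt(44360 - 4923) = sqrt(39437)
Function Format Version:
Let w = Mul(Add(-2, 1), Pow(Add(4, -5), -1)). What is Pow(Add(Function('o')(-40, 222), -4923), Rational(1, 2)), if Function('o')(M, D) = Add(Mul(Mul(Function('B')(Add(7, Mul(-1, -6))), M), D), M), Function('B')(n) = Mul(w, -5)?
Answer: Pow(39437, Rational(1, 2)) ≈ 198.59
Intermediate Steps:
w = 1 (w = Mul(-1, Pow(-1, -1)) = Mul(-1, -1) = 1)
Function('B')(n) = -5 (Function('B')(n) = Mul(1, -5) = -5)
Function('o')(M, D) = Add(M, Mul(-5, D, M)) (Function('o')(M, D) = Add(Mul(Mul(-5, M), D), M) = Add(Mul(-5, D, M), M) = Add(M, Mul(-5, D, M)))
Pow(Add(Function('o')(-40, 222), -4923), Rational(1, 2)) = Pow(Add(Mul(-40, Add(1, Mul(-5, 222))), -4923), Rational(1, 2)) = Pow(Add(Mul(-40, Add(1, -1110)), -4923), Rational(1, 2)) = Pow(Add(Mul(-40, -1109), -4923), Rational(1, 2)) = Pow(Add(44360, -4923), Rational(1, 2)) = Pow(39437, Rational(1, 2))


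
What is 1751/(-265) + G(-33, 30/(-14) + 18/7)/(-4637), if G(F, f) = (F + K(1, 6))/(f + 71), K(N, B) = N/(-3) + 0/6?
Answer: -4871558/737283 ≈ -6.6074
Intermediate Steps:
K(N, B) = -N/3 (K(N, B) = N*(-⅓) + 0*(⅙) = -N/3 + 0 = -N/3)
G(F, f) = (-⅓ + F)/(71 + f) (G(F, f) = (F - ⅓*1)/(f + 71) = (F - ⅓)/(71 + f) = (-⅓ + F)/(71 + f))
1751/(-265) + G(-33, 30/(-14) + 18/7)/(-4637) = 1751/(-265) + ((-⅓ - 33)/(71 + (30/(-14) + 18/7)))/(-4637) = 1751*(-1/265) + (-100/3/(71 + (30*(-1/14) + 18*(⅐))))*(-1/4637) = -1751/265 + (-100/3/(71 + (-15/7 + 18/7)))*(-1/4637) = -1751/265 + (-100/3/(71 + 3/7))*(-1/4637) = -1751/265 + (-100/3/(500/7))*(-1/4637) = -1751/265 + ((7/500)*(-100/3))*(-1/4637) = -1751/265 - 7/15*(-1/4637) = -1751/265 + 7/69555 = -4871558/737283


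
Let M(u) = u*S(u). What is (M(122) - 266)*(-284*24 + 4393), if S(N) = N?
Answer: -35419414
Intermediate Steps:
M(u) = u² (M(u) = u*u = u²)
(M(122) - 266)*(-284*24 + 4393) = (122² - 266)*(-284*24 + 4393) = (14884 - 266)*(-6816 + 4393) = 14618*(-2423) = -35419414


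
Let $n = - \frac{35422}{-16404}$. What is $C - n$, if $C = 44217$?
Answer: $\frac{362650123}{8202} \approx 44215.0$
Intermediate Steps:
$n = \frac{17711}{8202}$ ($n = \left(-35422\right) \left(- \frac{1}{16404}\right) = \frac{17711}{8202} \approx 2.1594$)
$C - n = 44217 - \frac{17711}{8202} = \frac{362650123}{8202}$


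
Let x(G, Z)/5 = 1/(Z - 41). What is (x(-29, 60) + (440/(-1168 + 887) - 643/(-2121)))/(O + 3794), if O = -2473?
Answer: -11318578/14959029099 ≈ -0.00075664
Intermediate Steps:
x(G, Z) = 5/(-41 + Z) (x(G, Z) = 5/(Z - 41) = 5/(-41 + Z))
(x(-29, 60) + (440/(-1168 + 887) - 643/(-2121)))/(O + 3794) = (5/(-41 + 60) + (440/(-1168 + 887) - 643/(-2121)))/(-2473 + 3794) = (5/19 + (440/(-281) - 643*(-1/2121)))/1321 = (5*(1/19) + (440*(-1/281) + 643/2121))*(1/1321) = (5/19 + (-440/281 + 643/2121))*(1/1321) = (5/19 - 752557/596001)*(1/1321) = -11318578/11324019*1/1321 = -11318578/14959029099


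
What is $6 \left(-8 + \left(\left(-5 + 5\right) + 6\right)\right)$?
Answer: $-12$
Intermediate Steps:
$6 \left(-8 + \left(\left(-5 + 5\right) + 6\right)\right) = 6 \left(-8 + \left(0 + 6\right)\right) = 6 \left(-8 + 6\right) = 6 \left(-2\right) = -12$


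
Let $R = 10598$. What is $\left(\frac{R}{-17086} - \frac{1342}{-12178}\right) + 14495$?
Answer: $\frac{753979116607}{52018327} \approx 14494.0$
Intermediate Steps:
$\left(\frac{R}{-17086} - \frac{1342}{-12178}\right) + 14495 = \left(\frac{10598}{-17086} - \frac{1342}{-12178}\right) + 14495 = \left(10598 \left(- \frac{1}{17086}\right) - - \frac{671}{6089}\right) + 14495 = \left(- \frac{5299}{8543} + \frac{671}{6089}\right) + 14495 = - \frac{26533258}{52018327} + 14495 = \frac{753979116607}{52018327}$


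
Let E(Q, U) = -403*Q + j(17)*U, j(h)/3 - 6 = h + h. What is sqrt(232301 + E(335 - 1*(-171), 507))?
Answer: sqrt(89223) ≈ 298.70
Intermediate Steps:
j(h) = 18 + 6*h (j(h) = 18 + 3*(h + h) = 18 + 3*(2*h) = 18 + 6*h)
E(Q, U) = -403*Q + 120*U (E(Q, U) = -403*Q + (18 + 6*17)*U = -403*Q + (18 + 102)*U = -403*Q + 120*U)
sqrt(232301 + E(335 - 1*(-171), 507)) = sqrt(232301 + (-403*(335 - 1*(-171)) + 120*507)) = sqrt(232301 + (-403*(335 + 171) + 60840)) = sqrt(232301 + (-403*506 + 60840)) = sqrt(232301 + (-203918 + 60840)) = sqrt(232301 - 143078) = sqrt(89223)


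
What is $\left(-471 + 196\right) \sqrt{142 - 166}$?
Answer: $- 550 i \sqrt{6} \approx - 1347.2 i$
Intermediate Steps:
$\left(-471 + 196\right) \sqrt{142 - 166} = - 275 \sqrt{142 - 166} = - 275 \sqrt{-24} = - 275 \cdot 2 i \sqrt{6} = - 550 i \sqrt{6}$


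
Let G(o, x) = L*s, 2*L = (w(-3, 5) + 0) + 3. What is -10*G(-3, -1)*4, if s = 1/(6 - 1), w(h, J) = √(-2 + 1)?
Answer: -12 - 4*I ≈ -12.0 - 4.0*I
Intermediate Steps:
w(h, J) = I (w(h, J) = √(-1) = I)
s = ⅕ (s = 1/5 = ⅕ ≈ 0.20000)
L = 3/2 + I/2 (L = ((I + 0) + 3)/2 = (I + 3)/2 = (3 + I)/2 = 3/2 + I/2 ≈ 1.5 + 0.5*I)
G(o, x) = 3/10 + I/10 (G(o, x) = (3/2 + I/2)*(⅕) = 3/10 + I/10)
-10*G(-3, -1)*4 = -10*(3/10 + I/10)*4 = (-3 - I)*4 = -12 - 4*I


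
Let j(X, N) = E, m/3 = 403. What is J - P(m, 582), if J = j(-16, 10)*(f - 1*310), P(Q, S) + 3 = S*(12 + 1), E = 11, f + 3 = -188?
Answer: -13074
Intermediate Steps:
f = -191 (f = -3 - 188 = -191)
m = 1209 (m = 3*403 = 1209)
j(X, N) = 11
P(Q, S) = -3 + 13*S (P(Q, S) = -3 + S*(12 + 1) = -3 + S*13 = -3 + 13*S)
J = -5511 (J = 11*(-191 - 1*310) = 11*(-191 - 310) = 11*(-501) = -5511)
J - P(m, 582) = -5511 - (-3 + 13*582) = -5511 - (-3 + 7566) = -5511 - 1*7563 = -5511 - 7563 = -13074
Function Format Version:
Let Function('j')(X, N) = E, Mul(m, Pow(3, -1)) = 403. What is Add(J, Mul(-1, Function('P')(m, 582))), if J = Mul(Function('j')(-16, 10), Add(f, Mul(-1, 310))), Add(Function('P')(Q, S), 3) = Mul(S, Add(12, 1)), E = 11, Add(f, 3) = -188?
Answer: -13074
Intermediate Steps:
f = -191 (f = Add(-3, -188) = -191)
m = 1209 (m = Mul(3, 403) = 1209)
Function('j')(X, N) = 11
Function('P')(Q, S) = Add(-3, Mul(13, S)) (Function('P')(Q, S) = Add(-3, Mul(S, Add(12, 1))) = Add(-3, Mul(S, 13)) = Add(-3, Mul(13, S)))
J = -5511 (J = Mul(11, Add(-191, Mul(-1, 310))) = Mul(11, Add(-191, -310)) = Mul(11, -501) = -5511)
Add(J, Mul(-1, Function('P')(m, 582))) = Add(-5511, Mul(-1, Add(-3, Mul(13, 582)))) = Add(-5511, Mul(-1, Add(-3, 7566))) = Add(-5511, Mul(-1, 7563)) = Add(-5511, -7563) = -13074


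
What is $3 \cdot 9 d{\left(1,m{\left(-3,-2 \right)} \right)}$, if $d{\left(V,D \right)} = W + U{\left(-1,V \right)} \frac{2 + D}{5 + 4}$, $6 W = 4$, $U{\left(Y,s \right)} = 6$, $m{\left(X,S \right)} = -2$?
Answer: $18$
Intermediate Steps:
$W = \frac{2}{3}$ ($W = \frac{1}{6} \cdot 4 = \frac{2}{3} \approx 0.66667$)
$d{\left(V,D \right)} = 2 + \frac{2 D}{3}$ ($d{\left(V,D \right)} = \frac{2}{3} + 6 \frac{2 + D}{5 + 4} = \frac{2}{3} + 6 \frac{2 + D}{9} = \frac{2}{3} + 6 \left(2 + D\right) \frac{1}{9} = \frac{2}{3} + 6 \left(\frac{2}{9} + \frac{D}{9}\right) = \frac{2}{3} + \left(\frac{4}{3} + \frac{2 D}{3}\right) = 2 + \frac{2 D}{3}$)
$3 \cdot 9 d{\left(1,m{\left(-3,-2 \right)} \right)} = 3 \cdot 9 \left(2 + \frac{2}{3} \left(-2\right)\right) = 27 \left(2 - \frac{4}{3}\right) = 27 \cdot \frac{2}{3} = 18$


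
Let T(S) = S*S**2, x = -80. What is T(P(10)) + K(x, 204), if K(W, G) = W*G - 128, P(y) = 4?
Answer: -16384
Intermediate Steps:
K(W, G) = -128 + G*W (K(W, G) = G*W - 128 = -128 + G*W)
T(S) = S**3
T(P(10)) + K(x, 204) = 4**3 + (-128 + 204*(-80)) = 64 + (-128 - 16320) = 64 - 16448 = -16384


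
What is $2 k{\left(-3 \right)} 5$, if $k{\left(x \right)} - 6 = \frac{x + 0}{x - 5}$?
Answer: $\frac{255}{4} \approx 63.75$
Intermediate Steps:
$k{\left(x \right)} = 6 + \frac{x}{-5 + x}$ ($k{\left(x \right)} = 6 + \frac{x + 0}{x - 5} = 6 + \frac{x}{-5 + x}$)
$2 k{\left(-3 \right)} 5 = 2 \frac{-30 + 7 \left(-3\right)}{-5 - 3} \cdot 5 = 2 \frac{-30 - 21}{-8} \cdot 5 = 2 \left(\left(- \frac{1}{8}\right) \left(-51\right)\right) 5 = 2 \cdot \frac{51}{8} \cdot 5 = \frac{51}{4} \cdot 5 = \frac{255}{4}$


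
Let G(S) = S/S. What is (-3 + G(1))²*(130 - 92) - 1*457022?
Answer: -456870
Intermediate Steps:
G(S) = 1
(-3 + G(1))²*(130 - 92) - 1*457022 = (-3 + 1)²*(130 - 92) - 1*457022 = (-2)²*38 - 457022 = 4*38 - 457022 = 152 - 457022 = -456870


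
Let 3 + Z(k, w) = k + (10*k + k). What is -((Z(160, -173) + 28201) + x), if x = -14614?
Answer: -15504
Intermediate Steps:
Z(k, w) = -3 + 12*k (Z(k, w) = -3 + (k + (10*k + k)) = -3 + (k + 11*k) = -3 + 12*k)
-((Z(160, -173) + 28201) + x) = -(((-3 + 12*160) + 28201) - 14614) = -(((-3 + 1920) + 28201) - 14614) = -((1917 + 28201) - 14614) = -(30118 - 14614) = -1*15504 = -15504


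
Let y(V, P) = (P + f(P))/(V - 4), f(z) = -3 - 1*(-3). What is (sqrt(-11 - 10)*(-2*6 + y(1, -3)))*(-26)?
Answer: 286*I*sqrt(21) ≈ 1310.6*I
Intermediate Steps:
f(z) = 0 (f(z) = -3 + 3 = 0)
y(V, P) = P/(-4 + V) (y(V, P) = (P + 0)/(V - 4) = P/(-4 + V))
(sqrt(-11 - 10)*(-2*6 + y(1, -3)))*(-26) = (sqrt(-11 - 10)*(-2*6 - 3/(-4 + 1)))*(-26) = (sqrt(-21)*(-12 - 3/(-3)))*(-26) = ((I*sqrt(21))*(-12 - 3*(-1/3)))*(-26) = ((I*sqrt(21))*(-12 + 1))*(-26) = ((I*sqrt(21))*(-11))*(-26) = -11*I*sqrt(21)*(-26) = 286*I*sqrt(21)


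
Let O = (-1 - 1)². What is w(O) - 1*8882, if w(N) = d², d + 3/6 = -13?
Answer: -34799/4 ≈ -8699.8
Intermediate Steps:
O = 4 (O = (-2)² = 4)
d = -27/2 (d = -½ - 13 = -27/2 ≈ -13.500)
w(N) = 729/4 (w(N) = (-27/2)² = 729/4)
w(O) - 1*8882 = 729/4 - 1*8882 = 729/4 - 8882 = -34799/4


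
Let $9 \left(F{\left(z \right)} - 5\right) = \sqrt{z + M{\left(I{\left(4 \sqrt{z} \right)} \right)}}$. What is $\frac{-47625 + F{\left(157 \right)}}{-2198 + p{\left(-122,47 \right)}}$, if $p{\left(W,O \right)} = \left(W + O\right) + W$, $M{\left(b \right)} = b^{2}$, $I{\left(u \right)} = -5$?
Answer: $\frac{9524}{479} - \frac{\sqrt{182}}{21555} \approx 19.882$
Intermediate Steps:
$p{\left(W,O \right)} = O + 2 W$ ($p{\left(W,O \right)} = \left(O + W\right) + W = O + 2 W$)
$F{\left(z \right)} = 5 + \frac{\sqrt{25 + z}}{9}$ ($F{\left(z \right)} = 5 + \frac{\sqrt{z + \left(-5\right)^{2}}}{9} = 5 + \frac{\sqrt{z + 25}}{9} = 5 + \frac{\sqrt{25 + z}}{9}$)
$\frac{-47625 + F{\left(157 \right)}}{-2198 + p{\left(-122,47 \right)}} = \frac{-47625 + \left(5 + \frac{\sqrt{25 + 157}}{9}\right)}{-2198 + \left(47 + 2 \left(-122\right)\right)} = \frac{-47625 + \left(5 + \frac{\sqrt{182}}{9}\right)}{-2198 + \left(47 - 244\right)} = \frac{-47620 + \frac{\sqrt{182}}{9}}{-2198 - 197} = \frac{-47620 + \frac{\sqrt{182}}{9}}{-2395} = \left(-47620 + \frac{\sqrt{182}}{9}\right) \left(- \frac{1}{2395}\right) = \frac{9524}{479} - \frac{\sqrt{182}}{21555}$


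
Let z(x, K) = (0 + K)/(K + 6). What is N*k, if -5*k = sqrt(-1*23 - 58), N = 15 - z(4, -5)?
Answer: -36*I ≈ -36.0*I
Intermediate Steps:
z(x, K) = K/(6 + K)
N = 20 (N = 15 - (-5)/(6 - 5) = 15 - (-5)/1 = 15 - (-5) = 15 - 1*(-5) = 15 + 5 = 20)
k = -9*I/5 (k = -sqrt(-1*23 - 58)/5 = -sqrt(-23 - 58)/5 = -9*I/5 ≈ -1.8*I)
N*k = 20*(-9*I/5) = -36*I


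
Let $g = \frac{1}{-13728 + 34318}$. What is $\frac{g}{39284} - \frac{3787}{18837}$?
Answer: $- \frac{19025736403}{94636334520} \approx -0.20104$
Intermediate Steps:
$g = \frac{1}{20590} \approx 4.8567 \cdot 10^{-5}$
$\frac{g}{39284} - \frac{3787}{18837} = \frac{1}{20590 \cdot 39284} - \frac{3787}{18837} = \frac{1}{20590} \cdot \frac{1}{39284} - \frac{541}{2691} = \frac{1}{808857560} - \frac{541}{2691} = - \frac{19025736403}{94636334520}$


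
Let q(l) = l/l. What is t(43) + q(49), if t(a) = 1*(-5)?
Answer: -4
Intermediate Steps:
t(a) = -5
q(l) = 1
t(43) + q(49) = -5 + 1 = -4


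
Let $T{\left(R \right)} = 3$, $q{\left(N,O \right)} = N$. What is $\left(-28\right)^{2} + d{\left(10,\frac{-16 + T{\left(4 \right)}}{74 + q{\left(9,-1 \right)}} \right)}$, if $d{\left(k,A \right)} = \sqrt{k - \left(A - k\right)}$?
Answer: $784 + \frac{\sqrt{138859}}{83} \approx 788.49$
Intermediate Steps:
$d{\left(k,A \right)} = \sqrt{- A + 2 k}$
$\left(-28\right)^{2} + d{\left(10,\frac{-16 + T{\left(4 \right)}}{74 + q{\left(9,-1 \right)}} \right)} = \left(-28\right)^{2} + \sqrt{- \frac{-16 + 3}{74 + 9} + 2 \cdot 10} = 784 + \sqrt{- \frac{-13}{83} + 20} = 784 + \sqrt{\left(-1\right) \left(- \frac{13}{83}\right) + 20} = 784 + \sqrt{\frac{13}{83} + 20} = 784 + \sqrt{\frac{1673}{83}} = 784 + \frac{\sqrt{138859}}{83}$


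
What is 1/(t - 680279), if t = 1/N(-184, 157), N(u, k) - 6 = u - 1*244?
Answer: -422/287077739 ≈ -1.4700e-6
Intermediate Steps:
N(u, k) = -238 + u (N(u, k) = 6 + (u - 1*244) = 6 + (u - 244) = 6 + (-244 + u) = -238 + u)
t = -1/422 (t = 1/(-238 - 184) = 1/(-422) = -1/422 ≈ -0.0023697)
1/(t - 680279) = 1/(-1/422 - 680279) = 1/(-287077739/422) = -422/287077739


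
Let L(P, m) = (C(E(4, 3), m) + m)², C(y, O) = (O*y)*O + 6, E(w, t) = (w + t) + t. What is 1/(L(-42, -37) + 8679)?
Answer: 1/186576960 ≈ 5.3597e-9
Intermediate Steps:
E(w, t) = w + 2*t (E(w, t) = (t + w) + t = w + 2*t)
C(y, O) = 6 + y*O² (C(y, O) = y*O² + 6 = 6 + y*O²)
L(P, m) = (6 + m + 10*m²)² (L(P, m) = ((6 + (4 + 2*3)*m²) + m)² = ((6 + (4 + 6)*m²) + m)² = ((6 + 10*m²) + m)² = (6 + m + 10*m²)²)
1/(L(-42, -37) + 8679) = 1/((6 - 37 + 10*(-37)²)² + 8679) = 1/((6 - 37 + 10*1369)² + 8679) = 1/((6 - 37 + 13690)² + 8679) = 1/(13659² + 8679) = 1/(186568281 + 8679) = 1/186576960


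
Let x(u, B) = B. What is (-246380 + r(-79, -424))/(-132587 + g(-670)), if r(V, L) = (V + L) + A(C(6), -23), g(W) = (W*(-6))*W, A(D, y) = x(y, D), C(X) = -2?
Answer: 246885/2825987 ≈ 0.087362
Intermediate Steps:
A(D, y) = D
g(W) = -6*W² (g(W) = (-6*W)*W = -6*W²)
r(V, L) = -2 + L + V (r(V, L) = (V + L) - 2 = (L + V) - 2 = -2 + L + V)
(-246380 + r(-79, -424))/(-132587 + g(-670)) = (-246380 + (-2 - 424 - 79))/(-132587 - 6*(-670)²) = (-246380 - 505)/(-132587 - 6*448900) = -246885/(-132587 - 2693400) = -246885/(-2825987) = -246885*(-1/2825987) = 246885/2825987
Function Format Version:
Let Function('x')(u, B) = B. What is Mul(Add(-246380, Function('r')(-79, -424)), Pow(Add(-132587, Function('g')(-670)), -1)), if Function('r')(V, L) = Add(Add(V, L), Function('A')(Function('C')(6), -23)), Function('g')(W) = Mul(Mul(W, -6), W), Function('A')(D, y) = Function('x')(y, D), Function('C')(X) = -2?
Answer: Rational(246885, 2825987) ≈ 0.087362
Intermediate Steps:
Function('A')(D, y) = D
Function('g')(W) = Mul(-6, Pow(W, 2)) (Function('g')(W) = Mul(Mul(-6, W), W) = Mul(-6, Pow(W, 2)))
Function('r')(V, L) = Add(-2, L, V) (Function('r')(V, L) = Add(Add(V, L), -2) = Add(Add(L, V), -2) = Add(-2, L, V))
Mul(Add(-246380, Function('r')(-79, -424)), Pow(Add(-132587, Function('g')(-670)), -1)) = Mul(Add(-246380, Add(-2, -424, -79)), Pow(Add(-132587, Mul(-6, Pow(-670, 2))), -1)) = Mul(Add(-246380, -505), Pow(Add(-132587, Mul(-6, 448900)), -1)) = Mul(-246885, Pow(Add(-132587, -2693400), -1)) = Mul(-246885, Pow(-2825987, -1)) = Mul(-246885, Rational(-1, 2825987)) = Rational(246885, 2825987)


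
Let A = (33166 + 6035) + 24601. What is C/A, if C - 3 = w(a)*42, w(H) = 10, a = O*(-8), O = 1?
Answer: 423/63802 ≈ 0.0066299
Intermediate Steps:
A = 63802 (A = 39201 + 24601 = 63802)
a = -8 (a = 1*(-8) = -8)
C = 423 (C = 3 + 10*42 = 3 + 420 = 423)
C/A = 423/63802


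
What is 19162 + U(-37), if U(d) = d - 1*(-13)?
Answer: 19138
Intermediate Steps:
U(d) = 13 + d (U(d) = d + 13 = 13 + d)
19162 + U(-37) = 19162 + (13 - 37) = 19162 - 24 = 19138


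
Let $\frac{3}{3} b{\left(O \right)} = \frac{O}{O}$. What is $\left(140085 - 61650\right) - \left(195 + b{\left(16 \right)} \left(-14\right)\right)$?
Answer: $78254$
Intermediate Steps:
$b{\left(O \right)} = 1$ ($b{\left(O \right)} = \frac{O}{O} = 1$)
$\left(140085 - 61650\right) - \left(195 + b{\left(16 \right)} \left(-14\right)\right) = \left(140085 - 61650\right) - \left(195 + 1 \left(-14\right)\right) = 78435 - \left(195 - 14\right) = 78435 - 181 = 78254$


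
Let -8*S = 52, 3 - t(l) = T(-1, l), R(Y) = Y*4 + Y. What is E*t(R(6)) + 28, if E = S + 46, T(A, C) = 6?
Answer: -181/2 ≈ -90.500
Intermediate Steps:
R(Y) = 5*Y (R(Y) = 4*Y + Y = 5*Y)
t(l) = -3 (t(l) = 3 - 1*6 = 3 - 6 = -3)
S = -13/2 (S = -⅛*52 = -13/2 ≈ -6.5000)
E = 79/2 (E = -13/2 + 46 = 79/2 ≈ 39.500)
E*t(R(6)) + 28 = (79/2)*(-3) + 28 = -237/2 + 28 = -181/2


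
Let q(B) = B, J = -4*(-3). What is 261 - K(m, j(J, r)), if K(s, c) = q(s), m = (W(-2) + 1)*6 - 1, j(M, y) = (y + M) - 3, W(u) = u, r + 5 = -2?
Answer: 268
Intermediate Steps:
r = -7 (r = -5 - 2 = -7)
J = 12
j(M, y) = -3 + M + y (j(M, y) = (M + y) - 3 = -3 + M + y)
m = -7 (m = (-2 + 1)*6 - 1 = -1*6 - 1 = -6 - 1 = -7)
K(s, c) = s
261 - K(m, j(J, r)) = 261 - 1*(-7) = 261 + 7 = 268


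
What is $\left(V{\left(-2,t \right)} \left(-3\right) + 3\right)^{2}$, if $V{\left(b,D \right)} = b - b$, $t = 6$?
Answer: $9$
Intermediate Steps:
$V{\left(b,D \right)} = 0$
$\left(V{\left(-2,t \right)} \left(-3\right) + 3\right)^{2} = \left(0 \left(-3\right) + 3\right)^{2} = \left(0 + 3\right)^{2} = 3^{2} = 9$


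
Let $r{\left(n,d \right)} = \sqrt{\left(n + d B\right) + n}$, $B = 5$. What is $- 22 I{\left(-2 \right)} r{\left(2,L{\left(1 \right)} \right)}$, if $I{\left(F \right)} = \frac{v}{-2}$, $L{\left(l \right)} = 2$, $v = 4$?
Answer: $44 \sqrt{14} \approx 164.63$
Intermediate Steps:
$I{\left(F \right)} = -2$ ($I{\left(F \right)} = \frac{4}{-2} = 4 \left(- \frac{1}{2}\right) = -2$)
$r{\left(n,d \right)} = \sqrt{2 n + 5 d}$ ($r{\left(n,d \right)} = \sqrt{\left(n + d 5\right) + n} = \sqrt{\left(n + 5 d\right) + n} = \sqrt{2 n + 5 d}$)
$- 22 I{\left(-2 \right)} r{\left(2,L{\left(1 \right)} \right)} = \left(-22\right) \left(-2\right) \sqrt{2 \cdot 2 + 5 \cdot 2} = 44 \sqrt{4 + 10} = 44 \sqrt{14}$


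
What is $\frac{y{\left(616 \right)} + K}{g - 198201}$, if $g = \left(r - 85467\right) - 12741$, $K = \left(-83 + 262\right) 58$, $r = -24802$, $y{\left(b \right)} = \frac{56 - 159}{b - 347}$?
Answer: $- \frac{2792655}{86405759} \approx -0.03232$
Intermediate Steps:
$y{\left(b \right)} = - \frac{103}{-347 + b}$
$K = 10382$ ($K = 179 \cdot 58 = 10382$)
$g = -123010$ ($g = \left(-24802 - 85467\right) - 12741 = -110269 - 12741 = -123010$)
$\frac{y{\left(616 \right)} + K}{g - 198201} = \frac{- \frac{103}{-347 + 616} + 10382}{-123010 - 198201} = \frac{- \frac{103}{269} + 10382}{-321211} = \left(\left(-103\right) \frac{1}{269} + 10382\right) \left(- \frac{1}{321211}\right) = \left(- \frac{103}{269} + 10382\right) \left(- \frac{1}{321211}\right) = \frac{2792655}{269} \left(- \frac{1}{321211}\right) = - \frac{2792655}{86405759}$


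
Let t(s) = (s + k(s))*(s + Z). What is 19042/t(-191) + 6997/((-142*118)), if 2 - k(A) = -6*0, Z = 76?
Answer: 166987957/364191660 ≈ 0.45852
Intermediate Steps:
k(A) = 2 (k(A) = 2 - (-6)*0 = 2 - 1*0 = 2 + 0 = 2)
t(s) = (2 + s)*(76 + s) (t(s) = (s + 2)*(s + 76) = (2 + s)*(76 + s))
19042/t(-191) + 6997/((-142*118)) = 19042/(152 + (-191)² + 78*(-191)) + 6997/((-142*118)) = 19042/(152 + 36481 - 14898) + 6997/(-16756) = 19042/21735 + 6997*(-1/16756) = 19042*(1/21735) - 6997/16756 = 19042/21735 - 6997/16756 = 166987957/364191660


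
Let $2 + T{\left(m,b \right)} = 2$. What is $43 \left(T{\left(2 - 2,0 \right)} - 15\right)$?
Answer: $-645$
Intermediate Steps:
$T{\left(m,b \right)} = 0$ ($T{\left(m,b \right)} = -2 + 2 = 0$)
$43 \left(T{\left(2 - 2,0 \right)} - 15\right) = 43 \left(0 - 15\right) = 43 \left(-15\right) = -645$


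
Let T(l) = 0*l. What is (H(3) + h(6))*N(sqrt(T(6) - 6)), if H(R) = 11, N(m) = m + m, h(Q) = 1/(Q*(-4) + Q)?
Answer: 197*I*sqrt(6)/9 ≈ 53.617*I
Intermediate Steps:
T(l) = 0
h(Q) = -1/(3*Q) (h(Q) = 1/(-4*Q + Q) = 1/(-3*Q) = -1/(3*Q))
N(m) = 2*m
(H(3) + h(6))*N(sqrt(T(6) - 6)) = (11 - 1/3/6)*(2*sqrt(0 - 6)) = (11 - 1/3*1/6)*(2*sqrt(-6)) = (11 - 1/18)*(2*(I*sqrt(6))) = 197*(2*I*sqrt(6))/18 = 197*I*sqrt(6)/9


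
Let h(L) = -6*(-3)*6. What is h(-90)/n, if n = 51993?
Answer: 12/5777 ≈ 0.0020772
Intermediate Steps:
h(L) = 108 (h(L) = 18*6 = 108)
h(-90)/n = 108/51993 = 108*(1/51993) = 12/5777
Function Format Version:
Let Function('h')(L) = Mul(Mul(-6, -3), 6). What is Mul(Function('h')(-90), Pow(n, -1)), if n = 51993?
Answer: Rational(12, 5777) ≈ 0.0020772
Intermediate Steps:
Function('h')(L) = 108 (Function('h')(L) = Mul(18, 6) = 108)
Mul(Function('h')(-90), Pow(n, -1)) = Mul(108, Pow(51993, -1)) = Mul(108, Rational(1, 51993)) = Rational(12, 5777)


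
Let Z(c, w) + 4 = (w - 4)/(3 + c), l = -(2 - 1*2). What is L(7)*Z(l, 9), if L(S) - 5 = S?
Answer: -28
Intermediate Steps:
L(S) = 5 + S
l = 0 (l = -(2 - 2) = -1*0 = 0)
Z(c, w) = -4 + (-4 + w)/(3 + c) (Z(c, w) = -4 + (w - 4)/(3 + c) = -4 + (-4 + w)/(3 + c))
L(7)*Z(l, 9) = (5 + 7)*((-16 + 9 - 4*0)/(3 + 0)) = 12*((-16 + 9 + 0)/3) = 12*((⅓)*(-7)) = 12*(-7/3) = -28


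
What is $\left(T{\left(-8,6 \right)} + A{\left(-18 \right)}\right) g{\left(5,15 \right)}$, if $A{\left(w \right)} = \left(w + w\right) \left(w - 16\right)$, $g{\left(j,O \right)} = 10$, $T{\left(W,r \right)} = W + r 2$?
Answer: $12280$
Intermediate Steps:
$T{\left(W,r \right)} = W + 2 r$
$A{\left(w \right)} = 2 w \left(-16 + w\right)$
$\left(T{\left(-8,6 \right)} + A{\left(-18 \right)}\right) g{\left(5,15 \right)} = \left(\left(-8 + 2 \cdot 6\right) + 2 \left(-18\right) \left(-16 - 18\right)\right) 10 = \left(\left(-8 + 12\right) + 2 \left(-18\right) \left(-34\right)\right) 10 = \left(4 + 1224\right) 10 = 1228 \cdot 10 = 12280$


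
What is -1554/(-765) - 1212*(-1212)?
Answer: 374581238/255 ≈ 1.4689e+6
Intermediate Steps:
-1554/(-765) - 1212*(-1212) = -1554*(-1/765) + 1468944 = 518/255 + 1468944 = 374581238/255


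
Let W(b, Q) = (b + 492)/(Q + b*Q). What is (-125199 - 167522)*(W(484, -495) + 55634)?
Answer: -355425339515714/21825 ≈ -1.6285e+10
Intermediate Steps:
W(b, Q) = (492 + b)/(Q + Q*b)
(-125199 - 167522)*(W(484, -495) + 55634) = (-125199 - 167522)*((492 + 484)/((-495)*(1 + 484)) + 55634) = -292721*(-1/495*976/485 + 55634) = -292721*(-1/495*1/485*976 + 55634) = -292721*(-976/240075 + 55634) = -292721*13356331574/240075 = -355425339515714/21825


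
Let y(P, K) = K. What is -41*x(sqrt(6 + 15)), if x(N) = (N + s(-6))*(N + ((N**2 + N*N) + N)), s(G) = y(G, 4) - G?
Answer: -18942 - 2542*sqrt(21) ≈ -30591.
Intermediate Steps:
s(G) = 4 - G
x(N) = (10 + N)*(2*N + 2*N**2) (x(N) = (N + (4 - 1*(-6)))*(N + ((N**2 + N*N) + N)) = (N + (4 + 6))*(N + ((N**2 + N**2) + N)) = (N + 10)*(N + (2*N**2 + N)) = (10 + N)*(N + (N + 2*N**2)) = (10 + N)*(2*N + 2*N**2))
-41*x(sqrt(6 + 15)) = -82*sqrt(6 + 15)*(10 + (sqrt(6 + 15))**2 + 11*sqrt(6 + 15)) = -82*sqrt(21)*(10 + (sqrt(21))**2 + 11*sqrt(21)) = -82*sqrt(21)*(10 + 21 + 11*sqrt(21)) = -82*sqrt(21)*(31 + 11*sqrt(21))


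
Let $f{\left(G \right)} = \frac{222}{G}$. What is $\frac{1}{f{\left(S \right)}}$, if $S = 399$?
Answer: $\frac{133}{74} \approx 1.7973$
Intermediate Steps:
$\frac{1}{f{\left(S \right)}} = \frac{1}{222 \cdot \frac{1}{399}} = \frac{1}{\frac{74}{133}} = \frac{133}{74}$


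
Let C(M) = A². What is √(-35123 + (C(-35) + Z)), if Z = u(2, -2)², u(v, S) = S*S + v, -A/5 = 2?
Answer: I*√34987 ≈ 187.05*I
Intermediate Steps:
A = -10 (A = -5*2 = -10)
u(v, S) = v + S² (u(v, S) = S² + v = v + S²)
C(M) = 100 (C(M) = (-10)² = 100)
Z = 36 (Z = (2 + (-2)²)² = (2 + 4)² = 6² = 36)
√(-35123 + (C(-35) + Z)) = √(-35123 + (100 + 36)) = √(-35123 + 136) = √(-34987) = I*√34987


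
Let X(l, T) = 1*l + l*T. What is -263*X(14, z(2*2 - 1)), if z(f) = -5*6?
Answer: 106778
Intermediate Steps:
z(f) = -30
X(l, T) = l + T*l
-263*X(14, z(2*2 - 1)) = -3682*(1 - 30) = -3682*(-29) = -263*(-406) = 106778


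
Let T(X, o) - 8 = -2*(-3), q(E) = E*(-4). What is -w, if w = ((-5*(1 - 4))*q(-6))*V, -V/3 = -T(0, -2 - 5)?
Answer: -15120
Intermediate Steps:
q(E) = -4*E
T(X, o) = 14 (T(X, o) = 8 - 2*(-3) = 8 + 6 = 14)
V = 42 (V = -(-3)*14 = -3*(-14) = 42)
w = 15120 (w = ((-5*(1 - 4))*(-4*(-6)))*42 = (-5*(-3)*24)*42 = (15*24)*42 = 360*42 = 15120)
-w = -1*15120 = -15120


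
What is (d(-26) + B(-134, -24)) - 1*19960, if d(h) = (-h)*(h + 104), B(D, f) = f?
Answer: -17956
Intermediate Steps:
d(h) = -h*(104 + h) (d(h) = (-h)*(104 + h) = -h*(104 + h))
(d(-26) + B(-134, -24)) - 1*19960 = (-1*(-26)*(104 - 26) - 24) - 1*19960 = (-1*(-26)*78 - 24) - 19960 = (2028 - 24) - 19960 = 2004 - 19960 = -17956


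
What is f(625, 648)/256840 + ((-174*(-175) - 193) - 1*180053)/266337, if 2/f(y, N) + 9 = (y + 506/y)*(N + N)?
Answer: -216691955568859771/385277880392858412 ≈ -0.56243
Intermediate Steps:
f(y, N) = 2/(-9 + 2*N*(y + 506/y)) (f(y, N) = 2/(-9 + (y + 506/y)*(N + N)) = 2/(-9 + (y + 506/y)*(2*N)) = 2/(-9 + 2*N*(y + 506/y)))
f(625, 648)/256840 + ((-174*(-175) - 193) - 1*180053)/266337 = (2*625/(-9*625 + 1012*648 + 2*648*625**2))/256840 + ((-174*(-175) - 193) - 1*180053)/266337 = (2*625/(-5625 + 655776 + 2*648*390625))*(1/256840) + ((30450 - 193) - 180053)*(1/266337) = (2*625/(-5625 + 655776 + 506250000))*(1/256840) + (30257 - 180053)*(1/266337) = (2*625/506900151)*(1/256840) - 149796*1/266337 = (2*625*(1/506900151))*(1/256840) - 16644/29593 = (1250/506900151)*(1/256840) - 16644/29593 = 125/13019223478284 - 16644/29593 = -216691955568859771/385277880392858412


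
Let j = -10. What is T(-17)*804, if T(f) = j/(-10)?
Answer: 804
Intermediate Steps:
T(f) = 1 (T(f) = -10/(-10) = -10*(-⅒) = 1)
T(-17)*804 = 1*804 = 804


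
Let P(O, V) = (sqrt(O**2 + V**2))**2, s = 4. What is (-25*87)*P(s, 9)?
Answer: -210975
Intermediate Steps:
P(O, V) = O**2 + V**2
(-25*87)*P(s, 9) = (-25*87)*(4**2 + 9**2) = -2175*(16 + 81) = -2175*97 = -210975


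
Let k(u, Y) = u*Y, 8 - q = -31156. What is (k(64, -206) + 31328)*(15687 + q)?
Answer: 850064544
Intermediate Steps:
q = 31164 (q = 8 - 1*(-31156) = 8 + 31156 = 31164)
k(u, Y) = Y*u
(k(64, -206) + 31328)*(15687 + q) = (-206*64 + 31328)*(15687 + 31164) = (-13184 + 31328)*46851 = 18144*46851 = 850064544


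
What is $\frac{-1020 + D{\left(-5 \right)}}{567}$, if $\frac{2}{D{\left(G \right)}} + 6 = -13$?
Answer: $- \frac{19382}{10773} \approx -1.7991$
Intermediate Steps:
$D{\left(G \right)} = - \frac{2}{19}$ ($D{\left(G \right)} = \frac{2}{-6 - 13} = \frac{2}{-19} = 2 \left(- \frac{1}{19}\right) = - \frac{2}{19}$)
$\frac{-1020 + D{\left(-5 \right)}}{567} = \frac{-1020 - \frac{2}{19}}{567} = \frac{1}{567} \left(- \frac{19382}{19}\right) = - \frac{19382}{10773}$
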